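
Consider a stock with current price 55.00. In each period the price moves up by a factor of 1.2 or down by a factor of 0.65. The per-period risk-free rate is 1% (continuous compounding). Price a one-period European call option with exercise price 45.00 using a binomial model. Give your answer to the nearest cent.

13.61

Risk-neutral probability p = (e^0.01 − 0.65)/(1.2 − 0.65) = 0.3601/0.5500 = 0.6546
Terminal stock prices: S_u = 66, S_d = 35.75
Terminal payoffs (S − K): max(21, 0) = 21, max(-9.25, 0) = 0
Node 0 (S = 55): V_0 = e^(−0.01)·[0.6546·21.0000 + 0.3454·0.0000] = 13.6106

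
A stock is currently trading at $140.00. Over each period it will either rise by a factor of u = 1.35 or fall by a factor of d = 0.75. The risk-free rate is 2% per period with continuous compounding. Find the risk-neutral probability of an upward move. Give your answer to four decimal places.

p = 0.4503

Risk-neutral probability p = (e^0.02 − 0.75)/(1.35 − 0.75) = 0.2702/0.6000 = 0.4503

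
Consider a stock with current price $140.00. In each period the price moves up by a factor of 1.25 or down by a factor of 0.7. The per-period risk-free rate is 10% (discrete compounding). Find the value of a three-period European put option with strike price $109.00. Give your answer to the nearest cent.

Risk-neutral probability p = (1 + 0.1 − 0.7)/(1.25 − 0.7) = 0.4000/0.5500 = 0.7273
Terminal stock prices: S_uuu = 273.4, S_uud = 153.1, S_udd = 85.75, S_ddd = 48.02
Terminal payoffs (K − S): max(-164.4, 0) = 0, max(-44.12, 0) = 0, max(23.25, 0) = 23.25, max(60.98, 0) = 60.98
Node uu (S = 218.8): V_uu = 1/1.1·[0.7273·0.0000 + 0.2727·0.0000] = 0.0000
Node ud (S = 122.5): V_ud = 1/1.1·[0.7273·0.0000 + 0.2727·23.2500] = 5.7645
Node dd (S = 68.6): V_dd = 1/1.1·[0.7273·23.2500 + 0.2727·60.9800] = 30.4909
Node u (S = 175): V_u = 1/1.1·[0.7273·0.0000 + 0.2727·5.7645] = 1.4292
Node d (S = 98): V_d = 1/1.1·[0.7273·5.7645 + 0.2727·30.4909] = 11.3709
Node 0 (S = 140): V_0 = 1/1.1·[0.7273·1.4292 + 0.2727·11.3709] = 3.7642

$3.76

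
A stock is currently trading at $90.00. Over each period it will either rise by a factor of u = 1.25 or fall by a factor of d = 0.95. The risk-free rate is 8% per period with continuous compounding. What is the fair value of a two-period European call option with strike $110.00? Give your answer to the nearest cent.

Risk-neutral probability p = (e^0.08 − 0.95)/(1.25 − 0.95) = 0.1333/0.3000 = 0.4443
Terminal stock prices: S_uu = 140.6, S_ud = 106.9, S_dd = 81.22
Terminal payoffs (S − K): max(30.62, 0) = 30.62, max(-3.125, 0) = 0, max(-28.78, 0) = 0
Node u (S = 112.5): V_u = e^(−0.08)·[0.4443·30.6250 + 0.5557·0.0000] = 12.5603
Node d (S = 85.5): V_d = e^(−0.08)·[0.4443·0.0000 + 0.5557·0.0000] = 0.0000
Node 0 (S = 90): V_0 = e^(−0.08)·[0.4443·12.5603 + 0.5557·0.0000] = 5.1514

$5.15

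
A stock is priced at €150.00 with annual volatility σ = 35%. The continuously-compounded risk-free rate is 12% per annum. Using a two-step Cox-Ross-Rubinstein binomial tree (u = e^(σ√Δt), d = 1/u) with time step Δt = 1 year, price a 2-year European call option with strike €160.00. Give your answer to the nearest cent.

CRR parameters: u = e^(σ√Δt) = e^(0.35·√1) = 1.4191, d = 1/u = 0.7047
Per-period rate: rΔt = 0.12·1 = 0.12, so R = e^0.12 = 1.1275
Risk-neutral probability p = (e^0.12 − 0.7047)/(1.4191 − 0.7047) = 0.4228/0.7144 = 0.5919
Terminal stock prices: S_uu = 302.1, S_ud = 150, S_dd = 74.49
Terminal payoffs (S − K): max(142.1, 0) = 142.1, max(-10, 0) = 0, max(-85.51, 0) = 0
Node u (S = 212.9): V_u = e^(−0.12)·[0.5919·142.0629 + 0.4081·0.0000] = 74.5728
Node d (S = 105.7): V_d = e^(−0.12)·[0.5919·0.0000 + 0.4081·0.0000] = 0.0000
Node 0 (S = 150): V_0 = e^(−0.12)·[0.5919·74.5728 + 0.4081·0.0000] = 39.1453

€39.15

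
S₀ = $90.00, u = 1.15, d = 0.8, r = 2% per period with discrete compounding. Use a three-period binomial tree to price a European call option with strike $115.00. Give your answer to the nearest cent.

$5.12

Risk-neutral probability p = (1 + 0.02 − 0.8)/(1.15 − 0.8) = 0.2200/0.3500 = 0.6286
Terminal stock prices: S_uuu = 136.9, S_uud = 95.22, S_udd = 66.24, S_ddd = 46.08
Terminal payoffs (S − K): max(21.88, 0) = 21.88, max(-19.78, 0) = 0, max(-48.76, 0) = 0, max(-68.92, 0) = 0
Node uu (S = 119): V_uu = 1/1.02·[0.6286·21.8787 + 0.3714·0.0000] = 13.4827
Node ud (S = 82.8): V_ud = 1/1.02·[0.6286·0.0000 + 0.3714·0.0000] = 0.0000
Node dd (S = 57.6): V_dd = 1/1.02·[0.6286·0.0000 + 0.3714·0.0000] = 0.0000
Node u (S = 103.5): V_u = 1/1.02·[0.6286·13.4827 + 0.3714·0.0000] = 8.3087
Node d (S = 72): V_d = 1/1.02·[0.6286·0.0000 + 0.3714·0.0000] = 0.0000
Node 0 (S = 90): V_0 = 1/1.02·[0.6286·8.3087 + 0.3714·0.0000] = 5.1202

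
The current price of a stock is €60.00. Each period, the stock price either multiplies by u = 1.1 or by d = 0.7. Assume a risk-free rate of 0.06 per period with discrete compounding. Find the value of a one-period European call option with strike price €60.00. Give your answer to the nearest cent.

Risk-neutral probability p = (1 + 0.06 − 0.7)/(1.1 − 0.7) = 0.3600/0.4000 = 0.9000
Terminal stock prices: S_u = 66, S_d = 42
Terminal payoffs (S − K): max(6, 0) = 6, max(-18, 0) = 0
Node 0 (S = 60): V_0 = 1/1.06·[0.9000·6.0000 + 0.1000·0.0000] = 5.0943

€5.09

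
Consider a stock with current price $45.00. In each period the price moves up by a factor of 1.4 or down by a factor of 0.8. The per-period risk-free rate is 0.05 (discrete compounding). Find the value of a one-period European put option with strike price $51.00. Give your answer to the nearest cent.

$8.33

Risk-neutral probability p = (1 + 0.05 − 0.8)/(1.4 − 0.8) = 0.2500/0.6000 = 0.4167
Terminal stock prices: S_u = 63, S_d = 36
Terminal payoffs (K − S): max(-12, 0) = 0, max(15, 0) = 15
Node 0 (S = 45): V_0 = 1/1.05·[0.4167·0.0000 + 0.5833·15.0000] = 8.3333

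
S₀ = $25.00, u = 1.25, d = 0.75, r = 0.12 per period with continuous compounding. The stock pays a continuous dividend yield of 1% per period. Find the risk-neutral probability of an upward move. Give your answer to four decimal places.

Per-period risk-free factor R = e^0.12 = 1.1275; dividend-adjusted growth = e^(0.12−0.01) = 1.1163.
Risk-neutral probability p = (1.1163 − 0.75)/(1.25 − 0.75) = 0.3663/0.5000 = 0.7326

p = 0.7326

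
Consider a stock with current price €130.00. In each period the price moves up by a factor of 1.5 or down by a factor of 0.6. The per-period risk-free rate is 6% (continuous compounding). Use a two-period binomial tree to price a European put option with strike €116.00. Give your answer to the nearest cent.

€14.55

Risk-neutral probability p = (e^0.06 − 0.6)/(1.5 − 0.6) = 0.4618/0.9000 = 0.5132
Terminal stock prices: S_uu = 292.5, S_ud = 117, S_dd = 46.8
Terminal payoffs (K − S): max(-176.5, 0) = 0, max(-1, 0) = 0, max(69.2, 0) = 69.2
Node u (S = 195): V_u = e^(−0.06)·[0.5132·0.0000 + 0.4868·0.0000] = 0.0000
Node d (S = 78): V_d = e^(−0.06)·[0.5132·0.0000 + 0.4868·69.2000] = 31.7280
Node 0 (S = 130): V_0 = e^(−0.06)·[0.5132·0.0000 + 0.4868·31.7280] = 14.5472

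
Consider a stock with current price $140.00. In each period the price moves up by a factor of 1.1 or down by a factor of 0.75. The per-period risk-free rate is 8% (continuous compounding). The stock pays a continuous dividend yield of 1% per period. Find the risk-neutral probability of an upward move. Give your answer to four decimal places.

p = 0.9215

Per-period risk-free factor R = e^0.08 = 1.0833; dividend-adjusted growth = e^(0.08−0.01) = 1.0725.
Risk-neutral probability p = (1.0725 − 0.75)/(1.1 − 0.75) = 0.3225/0.3500 = 0.9215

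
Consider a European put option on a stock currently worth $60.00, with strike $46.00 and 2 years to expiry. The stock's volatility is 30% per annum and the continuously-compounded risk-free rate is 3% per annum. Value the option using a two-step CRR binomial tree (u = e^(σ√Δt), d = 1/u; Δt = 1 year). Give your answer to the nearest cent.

$3.39

CRR parameters: u = e^(σ√Δt) = e^(0.3·√1) = 1.3499, d = 1/u = 0.7408
Per-period rate: rΔt = 0.03·1 = 0.03, so R = e^0.03 = 1.0305
Risk-neutral probability p = (e^0.03 − 0.7408)/(1.3499 − 0.7408) = 0.2896/0.6090 = 0.4756
Terminal stock prices: S_uu = 109.3, S_ud = 60, S_dd = 32.93
Terminal payoffs (K − S): max(-63.33, 0) = 0, max(-14, 0) = 0, max(13.07, 0) = 13.07
Node u (S = 80.99): V_u = e^(−0.03)·[0.4756·0.0000 + 0.5244·0.0000] = 0.0000
Node d (S = 44.45): V_d = e^(−0.03)·[0.4756·0.0000 + 0.5244·13.0713] = 6.6525
Node 0 (S = 60): V_0 = e^(−0.03)·[0.4756·0.0000 + 0.5244·6.6525] = 3.3857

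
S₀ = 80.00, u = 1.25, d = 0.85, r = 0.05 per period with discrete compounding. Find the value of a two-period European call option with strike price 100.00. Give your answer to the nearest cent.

5.67

Risk-neutral probability p = (1 + 0.05 − 0.85)/(1.25 − 0.85) = 0.2000/0.4000 = 0.5000
Terminal stock prices: S_uu = 125, S_ud = 85, S_dd = 57.8
Terminal payoffs (S − K): max(25, 0) = 25, max(-15, 0) = 0, max(-42.2, 0) = 0
Node u (S = 100): V_u = 1/1.05·[0.5000·25.0000 + 0.5000·0.0000] = 11.9048
Node d (S = 68): V_d = 1/1.05·[0.5000·0.0000 + 0.5000·0.0000] = 0.0000
Node 0 (S = 80): V_0 = 1/1.05·[0.5000·11.9048 + 0.5000·0.0000] = 5.6689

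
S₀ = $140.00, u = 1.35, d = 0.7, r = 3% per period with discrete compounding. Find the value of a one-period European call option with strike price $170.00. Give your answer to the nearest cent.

Risk-neutral probability p = (1 + 0.03 − 0.7)/(1.35 − 0.7) = 0.3300/0.6500 = 0.5077
Terminal stock prices: S_u = 189, S_d = 98
Terminal payoffs (S − K): max(19, 0) = 19, max(-72, 0) = 0
Node 0 (S = 140): V_0 = 1/1.03·[0.5077·19.0000 + 0.4923·0.0000] = 9.3652

$9.37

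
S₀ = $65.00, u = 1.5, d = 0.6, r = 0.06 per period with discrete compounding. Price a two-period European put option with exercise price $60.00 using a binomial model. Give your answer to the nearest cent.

$8.45

Risk-neutral probability p = (1 + 0.06 − 0.6)/(1.5 − 0.6) = 0.4600/0.9000 = 0.5111
Terminal stock prices: S_uu = 146.2, S_ud = 58.5, S_dd = 23.4
Terminal payoffs (K − S): max(-86.25, 0) = 0, max(1.5, 0) = 1.5, max(36.6, 0) = 36.6
Node u (S = 97.5): V_u = 1/1.06·[0.5111·0.0000 + 0.4889·1.5000] = 0.6918
Node d (S = 39): V_d = 1/1.06·[0.5111·1.5000 + 0.4889·36.6000] = 17.6038
Node 0 (S = 65): V_0 = 1/1.06·[0.5111·0.6918 + 0.4889·17.6038] = 8.4527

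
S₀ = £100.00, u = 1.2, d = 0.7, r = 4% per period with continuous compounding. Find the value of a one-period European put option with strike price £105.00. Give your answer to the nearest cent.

Risk-neutral probability p = (e^0.04 − 0.7)/(1.2 − 0.7) = 0.3408/0.5000 = 0.6816
Terminal stock prices: S_u = 120, S_d = 70
Terminal payoffs (K − S): max(-15, 0) = 0, max(35, 0) = 35
Node 0 (S = 100): V_0 = e^(−0.04)·[0.6816·0.0000 + 0.3184·35.0000] = 10.7063

£10.71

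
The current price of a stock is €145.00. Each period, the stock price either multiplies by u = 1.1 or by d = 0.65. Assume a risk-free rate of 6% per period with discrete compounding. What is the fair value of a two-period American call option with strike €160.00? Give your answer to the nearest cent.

Risk-neutral probability p = (1 + 0.06 − 0.65)/(1.1 − 0.65) = 0.4100/0.4500 = 0.9111
Terminal stock prices: S_uu = 175.5, S_ud = 103.7, S_dd = 61.26
Terminal payoffs (S − K): max(15.45, 0) = 15.45, max(-56.33, 0) = 0, max(-98.74, 0) = 0
Node u (S = 159.5): continuation = 1/1.06·[0.9111·15.4500 + 0.0889·0.0000] = 13.2799; exercise value = 0.0000 ≤ continuation, so V_u = 13.2799
Node d (S = 94.25): continuation = 1/1.06·[0.9111·0.0000 + 0.0889·0.0000] = 0.0000; exercise value = 0.0000 ≤ continuation, so V_d = 0.0000
Node 0 (S = 145): continuation = 1/1.06·[0.9111·13.2799 + 0.0889·0.0000] = 11.4146; exercise value = 0.0000 ≤ continuation, so V_0 = 11.4146

€11.41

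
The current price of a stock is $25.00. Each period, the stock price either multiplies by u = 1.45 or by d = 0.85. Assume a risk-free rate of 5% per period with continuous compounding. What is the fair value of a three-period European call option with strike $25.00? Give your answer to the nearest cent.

Risk-neutral probability p = (e^0.05 − 0.85)/(1.45 − 0.85) = 0.2013/0.6000 = 0.3355
Terminal stock prices: S_uuu = 76.22, S_uud = 44.68, S_udd = 26.19, S_ddd = 15.35
Terminal payoffs (S − K): max(51.22, 0) = 51.22, max(19.68, 0) = 19.68, max(1.191, 0) = 1.191, max(-9.647, 0) = 0
Node uu (S = 52.56): V_uu = e^(−0.05)·[0.3355·51.2156 + 0.6645·19.6781] = 28.7818
Node ud (S = 30.81): V_ud = e^(−0.05)·[0.3355·19.6781 + 0.6645·1.1906] = 7.0318
Node dd (S = 18.06): V_dd = e^(−0.05)·[0.3355·1.1906 + 0.6645·0.0000] = 0.3799
Node u (S = 36.25): V_u = e^(−0.05)·[0.3355·28.7818 + 0.6645·7.0318] = 13.6291
Node d (S = 21.25): V_d = e^(−0.05)·[0.3355·7.0318 + 0.6645·0.3799] = 2.4839
Node 0 (S = 25): V_0 = e^(−0.05)·[0.3355·13.6291 + 0.6645·2.4839] = 5.9191

$5.92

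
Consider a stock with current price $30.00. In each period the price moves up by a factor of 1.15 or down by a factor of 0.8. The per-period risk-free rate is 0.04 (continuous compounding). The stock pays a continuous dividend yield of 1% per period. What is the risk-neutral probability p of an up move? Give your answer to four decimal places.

p = 0.6584

Per-period risk-free factor R = e^0.04 = 1.0408; dividend-adjusted growth = e^(0.04−0.01) = 1.0305.
Risk-neutral probability p = (1.0305 − 0.8)/(1.15 − 0.8) = 0.2305/0.3500 = 0.6584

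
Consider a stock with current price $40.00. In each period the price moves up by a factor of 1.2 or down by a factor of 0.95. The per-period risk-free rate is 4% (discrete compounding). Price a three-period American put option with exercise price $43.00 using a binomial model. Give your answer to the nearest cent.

$3.08

Risk-neutral probability p = (1 + 0.04 − 0.95)/(1.2 − 0.95) = 0.0900/0.2500 = 0.3600
Terminal stock prices: S_uuu = 69.12, S_uud = 54.72, S_udd = 43.32, S_ddd = 34.29
Terminal payoffs (K − S): max(-26.12, 0) = 0, max(-11.72, 0) = 0, max(-0.32, 0) = 0, max(8.705, 0) = 8.705
Node uu (S = 57.6): continuation = 1/1.04·[0.3600·0.0000 + 0.6400·0.0000] = 0.0000; exercise value = 0.0000 ≤ continuation, so V_uu = 0.0000
Node ud (S = 45.6): continuation = 1/1.04·[0.3600·0.0000 + 0.6400·0.0000] = 0.0000; exercise value = 0.0000 ≤ continuation, so V_ud = 0.0000
Node dd (S = 36.1): continuation = 1/1.04·[0.3600·0.0000 + 0.6400·8.7050] = 5.3569; exercise value = 6.9000 > continuation, so V_dd = 6.9000 (exercise)
Node u (S = 48): continuation = 1/1.04·[0.3600·0.0000 + 0.6400·0.0000] = 0.0000; exercise value = 0.0000 ≤ continuation, so V_u = 0.0000
Node d (S = 38): continuation = 1/1.04·[0.3600·0.0000 + 0.6400·6.9000] = 4.2462; exercise value = 5.0000 > continuation, so V_d = 5.0000 (exercise)
Node 0 (S = 40): continuation = 1/1.04·[0.3600·0.0000 + 0.6400·5.0000] = 3.0769; exercise value = 3.0000 ≤ continuation, so V_0 = 3.0769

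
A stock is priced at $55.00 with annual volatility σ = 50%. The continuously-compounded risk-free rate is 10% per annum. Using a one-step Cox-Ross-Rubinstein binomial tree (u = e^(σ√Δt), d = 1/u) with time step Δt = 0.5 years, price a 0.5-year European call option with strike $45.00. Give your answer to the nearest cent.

$15.33

CRR parameters: u = e^(σ√Δt) = e^(0.5·√0.5) = 1.4241, d = 1/u = 0.7022
Per-period rate: rΔt = 0.1·0.5 = 0.05, so R = e^0.05 = 1.0513
Risk-neutral probability p = (e^0.05 − 0.7022)/(1.4241 − 0.7022) = 0.3491/0.7219 = 0.4835
Terminal stock prices: S_u = 78.33, S_d = 38.62
Terminal payoffs (S − K): max(33.33, 0) = 33.33, max(-6.38, 0) = 0
Node 0 (S = 55): V_0 = e^(−0.05)·[0.4835·33.3265 + 0.5165·0.0000] = 15.3288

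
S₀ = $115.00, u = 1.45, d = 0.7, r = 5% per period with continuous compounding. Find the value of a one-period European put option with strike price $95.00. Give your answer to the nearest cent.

Risk-neutral probability p = (e^0.05 − 0.7)/(1.45 − 0.7) = 0.3513/0.7500 = 0.4684
Terminal stock prices: S_u = 166.8, S_d = 80.5
Terminal payoffs (K − S): max(-71.75, 0) = 0, max(14.5, 0) = 14.5
Node 0 (S = 115): V_0 = e^(−0.05)·[0.4684·0.0000 + 0.5316·14.5000] = 7.3328

$7.33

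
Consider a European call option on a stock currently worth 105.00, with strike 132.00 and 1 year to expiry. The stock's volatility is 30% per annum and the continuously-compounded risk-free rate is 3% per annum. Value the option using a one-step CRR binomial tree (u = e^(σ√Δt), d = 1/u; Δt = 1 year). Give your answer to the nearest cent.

CRR parameters: u = e^(σ√Δt) = e^(0.3·√1) = 1.3499, d = 1/u = 0.7408
Per-period rate: rΔt = 0.03·1 = 0.03, so R = e^0.03 = 1.0305
Risk-neutral probability p = (e^0.03 − 0.7408)/(1.3499 − 0.7408) = 0.2896/0.6090 = 0.4756
Terminal stock prices: S_u = 141.7, S_d = 77.79
Terminal payoffs (S − K): max(9.735, 0) = 9.735, max(-54.21, 0) = 0
Node 0 (S = 105): V_0 = e^(−0.03)·[0.4756·9.7352 + 0.5244·0.0000] = 4.4928

4.49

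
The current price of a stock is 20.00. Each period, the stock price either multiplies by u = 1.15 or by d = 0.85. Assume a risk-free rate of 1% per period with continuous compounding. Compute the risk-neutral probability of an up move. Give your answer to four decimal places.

p = 0.5335

Risk-neutral probability p = (e^0.01 − 0.85)/(1.15 − 0.85) = 0.1601/0.3000 = 0.5335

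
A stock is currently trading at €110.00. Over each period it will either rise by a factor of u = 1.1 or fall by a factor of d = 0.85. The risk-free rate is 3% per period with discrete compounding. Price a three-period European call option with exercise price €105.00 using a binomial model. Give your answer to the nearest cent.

€17.39

Risk-neutral probability p = (1 + 0.03 − 0.85)/(1.1 − 0.85) = 0.1800/0.2500 = 0.7200
Terminal stock prices: S_uuu = 146.4, S_uud = 113.1, S_udd = 87.42, S_ddd = 67.55
Terminal payoffs (S − K): max(41.41, 0) = 41.41, max(8.135, 0) = 8.135, max(-17.58, 0) = 0, max(-37.45, 0) = 0
Node uu (S = 133.1): V_uu = 1/1.03·[0.7200·41.4100 + 0.2800·8.1350] = 31.1583
Node ud (S = 102.9): V_ud = 1/1.03·[0.7200·8.1350 + 0.2800·0.0000] = 5.6866
Node dd (S = 79.47): V_dd = 1/1.03·[0.7200·0.0000 + 0.2800·0.0000] = 0.0000
Node u (S = 121): V_u = 1/1.03·[0.7200·31.1583 + 0.2800·5.6866] = 23.3264
Node d (S = 93.5): V_d = 1/1.03·[0.7200·5.6866 + 0.2800·0.0000] = 3.9751
Node 0 (S = 110): V_0 = 1/1.03·[0.7200·23.3264 + 0.2800·3.9751] = 17.3864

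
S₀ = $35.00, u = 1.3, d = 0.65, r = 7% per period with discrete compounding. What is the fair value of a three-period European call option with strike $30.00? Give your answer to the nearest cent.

Risk-neutral probability p = (1 + 0.07 − 0.65)/(1.3 − 0.65) = 0.4200/0.6500 = 0.6462
Terminal stock prices: S_uuu = 76.89, S_uud = 38.45, S_udd = 19.22, S_ddd = 9.612
Terminal payoffs (S − K): max(46.89, 0) = 46.89, max(8.448, 0) = 8.448, max(-10.78, 0) = 0, max(-20.39, 0) = 0
Node uu (S = 59.15): V_uu = 1/1.07·[0.6462·46.8950 + 0.3538·8.4475] = 31.1126
Node ud (S = 29.57): V_ud = 1/1.07·[0.6462·8.4475 + 0.3538·0.0000] = 5.1013
Node dd (S = 14.79): V_dd = 1/1.07·[0.6462·0.0000 + 0.3538·0.0000] = 0.0000
Node u (S = 45.5): V_u = 1/1.07·[0.6462·31.1126 + 0.3538·5.1013] = 20.4753
Node d (S = 22.75): V_d = 1/1.07·[0.6462·5.1013 + 0.3538·0.0000] = 3.0806
Node 0 (S = 35): V_0 = 1/1.07·[0.6462·20.4753 + 0.3538·3.0806] = 13.3834

$13.38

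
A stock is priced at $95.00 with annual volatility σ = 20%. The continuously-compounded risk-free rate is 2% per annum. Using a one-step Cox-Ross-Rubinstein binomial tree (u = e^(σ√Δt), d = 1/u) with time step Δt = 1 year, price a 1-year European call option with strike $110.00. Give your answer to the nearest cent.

CRR parameters: u = e^(σ√Δt) = e^(0.2·√1) = 1.2214, d = 1/u = 0.8187
Per-period rate: rΔt = 0.02·1 = 0.02, so R = e^0.02 = 1.0202
Risk-neutral probability p = (e^0.02 − 0.8187)/(1.2214 − 0.8187) = 0.2015/0.4027 = 0.5003
Terminal stock prices: S_u = 116, S_d = 77.78
Terminal payoffs (S − K): max(6.033, 0) = 6.033, max(-32.22, 0) = 0
Node 0 (S = 95): V_0 = e^(−0.02)·[0.5003·6.0333 + 0.4997·0.0000] = 2.9589

$2.96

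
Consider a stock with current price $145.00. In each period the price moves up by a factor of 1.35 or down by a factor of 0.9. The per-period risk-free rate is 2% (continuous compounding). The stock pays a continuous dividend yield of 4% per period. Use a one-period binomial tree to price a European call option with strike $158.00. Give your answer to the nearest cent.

$6.59

Per-period risk-free factor R = e^0.02 = 1.0202; dividend-adjusted growth = e^(0.02−0.04) = 0.9802.
Risk-neutral probability p = (0.9802 − 0.9)/(1.35 − 0.9) = 0.0802/0.4500 = 0.1782
Terminal stock prices: S_u = 195.8, S_d = 130.5
Terminal payoffs (S − K): max(37.75, 0) = 37.75, max(-27.5, 0) = 0
Node 0 (S = 145): V_0 = e^(−0.02)·[0.1782·37.7500 + 0.8218·0.0000] = 6.5946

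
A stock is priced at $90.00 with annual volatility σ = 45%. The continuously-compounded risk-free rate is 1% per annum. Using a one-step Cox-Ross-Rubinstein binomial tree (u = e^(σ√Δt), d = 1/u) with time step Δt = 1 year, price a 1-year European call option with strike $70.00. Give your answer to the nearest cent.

$28.19

CRR parameters: u = e^(σ√Δt) = e^(0.45·√1) = 1.5683, d = 1/u = 0.6376
Per-period rate: rΔt = 0.01·1 = 0.01, so R = e^0.01 = 1.0101
Risk-neutral probability p = (e^0.01 − 0.6376)/(1.5683 − 0.6376) = 0.3724/0.9307 = 0.4002
Terminal stock prices: S_u = 141.1, S_d = 57.39
Terminal payoffs (S − K): max(71.15, 0) = 71.15, max(-12.61, 0) = 0
Node 0 (S = 90): V_0 = e^(−0.01)·[0.4002·71.1481 + 0.5998·0.0000] = 28.1873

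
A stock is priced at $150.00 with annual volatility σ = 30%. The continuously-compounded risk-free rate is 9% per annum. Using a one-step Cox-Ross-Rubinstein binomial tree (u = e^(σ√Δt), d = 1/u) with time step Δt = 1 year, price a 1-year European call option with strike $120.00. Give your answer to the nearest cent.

CRR parameters: u = e^(σ√Δt) = e^(0.3·√1) = 1.3499, d = 1/u = 0.7408
Per-period rate: rΔt = 0.09·1 = 0.09, so R = e^0.09 = 1.0942
Risk-neutral probability p = (e^0.09 − 0.7408)/(1.3499 − 0.7408) = 0.3534/0.6090 = 0.5802
Terminal stock prices: S_u = 202.5, S_d = 111.1
Terminal payoffs (S − K): max(82.48, 0) = 82.48, max(-8.877, 0) = 0
Node 0 (S = 150): V_0 = e^(−0.09)·[0.5802·82.4788 + 0.4198·0.0000] = 43.7343

$43.73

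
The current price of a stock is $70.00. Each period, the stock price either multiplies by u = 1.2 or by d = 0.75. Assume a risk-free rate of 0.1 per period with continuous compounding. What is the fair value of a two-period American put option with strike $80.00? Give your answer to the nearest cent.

$10.00

Risk-neutral probability p = (e^0.1 − 0.75)/(1.2 − 0.75) = 0.3552/0.4500 = 0.7893
Terminal stock prices: S_uu = 100.8, S_ud = 63, S_dd = 39.38
Terminal payoffs (K − S): max(-20.8, 0) = 0, max(17, 0) = 17, max(40.62, 0) = 40.62
Node u (S = 84): continuation = e^(−0.1)·[0.7893·0.0000 + 0.2107·17.0000] = 3.2415; exercise value = 0.0000 ≤ continuation, so V_u = 3.2415
Node d (S = 52.5): continuation = e^(−0.1)·[0.7893·17.0000 + 0.2107·40.6250] = 19.8870; exercise value = 27.5000 > continuation, so V_d = 27.5000 (exercise)
Node 0 (S = 70): continuation = e^(−0.1)·[0.7893·3.2415 + 0.2107·27.5000] = 7.5586; exercise value = 10.0000 > continuation, so V_0 = 10.0000 (exercise)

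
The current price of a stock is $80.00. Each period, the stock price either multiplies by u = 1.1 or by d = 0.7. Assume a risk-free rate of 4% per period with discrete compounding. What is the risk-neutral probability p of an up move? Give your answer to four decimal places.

p = 0.8500

Risk-neutral probability p = (1 + 0.04 − 0.7)/(1.1 − 0.7) = 0.3400/0.4000 = 0.8500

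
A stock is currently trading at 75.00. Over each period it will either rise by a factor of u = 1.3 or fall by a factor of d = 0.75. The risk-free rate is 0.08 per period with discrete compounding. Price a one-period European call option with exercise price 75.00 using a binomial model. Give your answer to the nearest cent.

12.50

Risk-neutral probability p = (1 + 0.08 − 0.75)/(1.3 − 0.75) = 0.3300/0.5500 = 0.6000
Terminal stock prices: S_u = 97.5, S_d = 56.25
Terminal payoffs (S − K): max(22.5, 0) = 22.5, max(-18.75, 0) = 0
Node 0 (S = 75): V_0 = 1/1.08·[0.6000·22.5000 + 0.4000·0.0000] = 12.5000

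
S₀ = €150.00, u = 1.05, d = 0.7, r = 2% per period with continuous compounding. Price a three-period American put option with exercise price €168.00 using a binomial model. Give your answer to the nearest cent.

€18.00

Risk-neutral probability p = (e^0.02 − 0.7)/(1.05 − 0.7) = 0.3202/0.3500 = 0.9149
Terminal stock prices: S_uuu = 173.6, S_uud = 115.8, S_udd = 77.17, S_ddd = 51.45
Terminal payoffs (K − S): max(-5.644, 0) = 0, max(52.24, 0) = 52.24, max(90.83, 0) = 90.83, max(116.6, 0) = 116.6
Node uu (S = 165.4): continuation = e^(−0.02)·[0.9149·0.0000 + 0.0851·52.2375] = 4.3594; exercise value = 2.6250 ≤ continuation, so V_uu = 4.3594
Node ud (S = 110.2): continuation = e^(−0.02)·[0.9149·52.2375 + 0.0851·90.8250] = 54.4234; exercise value = 57.7500 > continuation, so V_ud = 57.7500 (exercise)
Node dd (S = 73.5): continuation = e^(−0.02)·[0.9149·90.8250 + 0.0851·116.5500] = 91.1734; exercise value = 94.5000 > continuation, so V_dd = 94.5000 (exercise)
Node u (S = 157.5): continuation = e^(−0.02)·[0.9149·4.3594 + 0.0851·57.7500] = 8.7287; exercise value = 10.5000 > continuation, so V_u = 10.5000 (exercise)
Node d (S = 105): continuation = e^(−0.02)·[0.9149·57.7500 + 0.0851·94.5000] = 59.6734; exercise value = 63.0000 > continuation, so V_d = 63.0000 (exercise)
Node 0 (S = 150): continuation = e^(−0.02)·[0.9149·10.5000 + 0.0851·63.0000] = 14.6734; exercise value = 18.0000 > continuation, so V_0 = 18.0000 (exercise)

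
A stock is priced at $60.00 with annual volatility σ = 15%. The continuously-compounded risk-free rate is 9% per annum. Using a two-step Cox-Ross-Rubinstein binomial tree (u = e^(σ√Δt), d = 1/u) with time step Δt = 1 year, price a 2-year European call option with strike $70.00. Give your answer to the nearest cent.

CRR parameters: u = e^(σ√Δt) = e^(0.15·√1) = 1.1618, d = 1/u = 0.8607
Per-period rate: rΔt = 0.09·1 = 0.09, so R = e^0.09 = 1.0942
Risk-neutral probability p = (e^0.09 − 0.8607)/(1.1618 − 0.8607) = 0.2335/0.3011 = 0.7753
Terminal stock prices: S_uu = 80.99, S_ud = 60, S_dd = 44.45
Terminal payoffs (S − K): max(10.99, 0) = 10.99, max(-10, 0) = 0, max(-25.55, 0) = 0
Node u (S = 69.71): V_u = e^(−0.09)·[0.7753·10.9915 + 0.2247·0.0000] = 7.7884
Node d (S = 51.64): V_d = e^(−0.09)·[0.7753·0.0000 + 0.2247·0.0000] = 0.0000
Node 0 (S = 60): V_0 = e^(−0.09)·[0.7753·7.7884 + 0.2247·0.0000] = 5.5187

$5.52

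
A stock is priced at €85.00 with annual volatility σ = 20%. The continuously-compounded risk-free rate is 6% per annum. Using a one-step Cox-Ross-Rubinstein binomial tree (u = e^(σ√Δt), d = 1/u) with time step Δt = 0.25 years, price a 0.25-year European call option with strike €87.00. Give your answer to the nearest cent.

CRR parameters: u = e^(σ√Δt) = e^(0.2·√0.25) = 1.1052, d = 1/u = 0.9048
Per-period rate: rΔt = 0.06·0.25 = 0.015, so R = e^0.015 = 1.0151
Risk-neutral probability p = (e^0.015 − 0.9048)/(1.1052 − 0.9048) = 0.1103/0.2003 = 0.5505
Terminal stock prices: S_u = 93.94, S_d = 76.91
Terminal payoffs (S − K): max(6.94, 0) = 6.94, max(-10.09, 0) = 0
Node 0 (S = 85): V_0 = e^(−0.015)·[0.5505·6.9395 + 0.4495·0.0000] = 3.7631

€3.76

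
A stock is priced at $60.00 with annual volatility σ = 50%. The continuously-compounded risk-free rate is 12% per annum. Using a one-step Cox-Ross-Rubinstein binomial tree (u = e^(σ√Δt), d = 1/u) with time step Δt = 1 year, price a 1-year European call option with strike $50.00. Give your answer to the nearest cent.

$21.69

CRR parameters: u = e^(σ√Δt) = e^(0.5·√1) = 1.6487, d = 1/u = 0.6065
Per-period rate: rΔt = 0.12·1 = 0.12, so R = e^0.12 = 1.1275
Risk-neutral probability p = (e^0.12 − 0.6065)/(1.6487 − 0.6065) = 0.5210/1.0422 = 0.4999
Terminal stock prices: S_u = 98.92, S_d = 36.39
Terminal payoffs (S − K): max(48.92, 0) = 48.92, max(-13.61, 0) = 0
Node 0 (S = 60): V_0 = e^(−0.12)·[0.4999·48.9233 + 0.5001·0.0000] = 21.6902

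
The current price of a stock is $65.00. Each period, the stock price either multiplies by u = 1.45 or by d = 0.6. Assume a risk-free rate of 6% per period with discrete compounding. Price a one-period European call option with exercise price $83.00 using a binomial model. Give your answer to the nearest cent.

Risk-neutral probability p = (1 + 0.06 − 0.6)/(1.45 − 0.6) = 0.4600/0.8500 = 0.5412
Terminal stock prices: S_u = 94.25, S_d = 39
Terminal payoffs (S − K): max(11.25, 0) = 11.25, max(-44, 0) = 0
Node 0 (S = 65): V_0 = 1/1.06·[0.5412·11.2500 + 0.4588·0.0000] = 5.7436

$5.74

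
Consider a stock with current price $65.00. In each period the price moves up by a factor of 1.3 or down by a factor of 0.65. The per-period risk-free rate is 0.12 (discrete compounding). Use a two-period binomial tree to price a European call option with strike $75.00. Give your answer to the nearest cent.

$14.53

Risk-neutral probability p = (1 + 0.12 − 0.65)/(1.3 − 0.65) = 0.4700/0.6500 = 0.7231
Terminal stock prices: S_uu = 109.9, S_ud = 54.93, S_dd = 27.46
Terminal payoffs (S − K): max(34.85, 0) = 34.85, max(-20.07, 0) = 0, max(-47.54, 0) = 0
Node u (S = 84.5): V_u = 1/1.12·[0.7231·34.8500 + 0.2769·0.0000] = 22.4993
Node d (S = 42.25): V_d = 1/1.12·[0.7231·0.0000 + 0.2769·0.0000] = 0.0000
Node 0 (S = 65): V_0 = 1/1.12·[0.7231·22.4993 + 0.2769·0.0000] = 14.5257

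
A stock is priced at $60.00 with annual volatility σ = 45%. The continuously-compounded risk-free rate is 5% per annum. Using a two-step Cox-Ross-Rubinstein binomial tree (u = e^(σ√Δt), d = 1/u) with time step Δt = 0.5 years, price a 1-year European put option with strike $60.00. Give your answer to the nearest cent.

$7.83

CRR parameters: u = e^(σ√Δt) = e^(0.45·√0.5) = 1.3746, d = 1/u = 0.7275
Per-period rate: rΔt = 0.05·0.5 = 0.025, so R = e^0.025 = 1.0253
Risk-neutral probability p = (e^0.025 − 0.7275)/(1.3746 − 0.7275) = 0.2979/0.6472 = 0.4602
Terminal stock prices: S_uu = 113.4, S_ud = 60, S_dd = 31.75
Terminal payoffs (K − S): max(-53.38, 0) = 0, max(0, 0) = 0, max(28.25, 0) = 28.25
Node u (S = 82.48): V_u = e^(−0.025)·[0.4602·0.0000 + 0.5398·0.0000] = 0.0000
Node d (S = 43.65): V_d = e^(−0.025)·[0.4602·0.0000 + 0.5398·28.2482] = 14.8711
Node 0 (S = 60): V_0 = e^(−0.025)·[0.4602·0.0000 + 0.5398·14.8711] = 7.8288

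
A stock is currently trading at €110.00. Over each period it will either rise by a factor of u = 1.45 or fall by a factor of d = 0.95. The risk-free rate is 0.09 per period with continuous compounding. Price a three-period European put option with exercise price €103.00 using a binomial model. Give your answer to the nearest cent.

€2.39

Risk-neutral probability p = (e^0.09 − 0.95)/(1.45 − 0.95) = 0.1442/0.5000 = 0.2883
Terminal stock prices: S_uuu = 335.3, S_uud = 219.7, S_udd = 143.9, S_ddd = 94.31
Terminal payoffs (K − S): max(-232.3, 0) = 0, max(-116.7, 0) = 0, max(-40.95, 0) = 0, max(8.689, 0) = 8.689
Node uu (S = 231.3): V_uu = e^(−0.09)·[0.2883·0.0000 + 0.7117·0.0000] = 0.0000
Node ud (S = 151.5): V_ud = e^(−0.09)·[0.2883·0.0000 + 0.7117·0.0000] = 0.0000
Node dd (S = 99.27): V_dd = e^(−0.09)·[0.2883·0.0000 + 0.7117·8.6888] = 5.6512
Node u (S = 159.5): V_u = e^(−0.09)·[0.2883·0.0000 + 0.7117·0.0000] = 0.0000
Node d (S = 104.5): V_d = e^(−0.09)·[0.2883·0.0000 + 0.7117·5.6512] = 3.6755
Node 0 (S = 110): V_0 = e^(−0.09)·[0.2883·0.0000 + 0.7117·3.6755] = 2.3906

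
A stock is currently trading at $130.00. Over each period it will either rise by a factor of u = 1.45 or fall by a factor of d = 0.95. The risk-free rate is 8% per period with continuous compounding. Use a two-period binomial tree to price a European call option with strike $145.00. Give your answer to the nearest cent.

$19.12

Risk-neutral probability p = (e^0.08 − 0.95)/(1.45 − 0.95) = 0.1333/0.5000 = 0.2666
Terminal stock prices: S_uu = 273.3, S_ud = 179.1, S_dd = 117.3
Terminal payoffs (S − K): max(128.3, 0) = 128.3, max(34.07, 0) = 34.07, max(-27.67, 0) = 0
Node u (S = 188.5): V_u = e^(−0.08)·[0.2666·128.3250 + 0.7334·34.0750] = 54.6481
Node d (S = 123.5): V_d = e^(−0.08)·[0.2666·34.0750 + 0.7334·0.0000] = 8.3851
Node 0 (S = 130): V_0 = e^(−0.08)·[0.2666·54.6481 + 0.7334·8.3851] = 19.1248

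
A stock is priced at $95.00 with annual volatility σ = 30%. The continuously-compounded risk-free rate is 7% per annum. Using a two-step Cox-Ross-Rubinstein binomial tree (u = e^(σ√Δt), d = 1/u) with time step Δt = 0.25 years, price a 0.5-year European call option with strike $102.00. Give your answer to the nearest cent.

CRR parameters: u = e^(σ√Δt) = e^(0.3·√0.25) = 1.1618, d = 1/u = 0.8607
Per-period rate: rΔt = 0.07·0.25 = 0.0175, so R = e^0.0175 = 1.0177
Risk-neutral probability p = (e^0.0175 − 0.8607)/(1.1618 − 0.8607) = 0.1569/0.3011 = 0.5212
Terminal stock prices: S_uu = 128.2, S_ud = 95, S_dd = 70.38
Terminal payoffs (S − K): max(26.24, 0) = 26.24, max(-7, 0) = 0, max(-31.62, 0) = 0
Node u (S = 110.4): V_u = e^(−0.0175)·[0.5212·26.2366 + 0.4788·0.0000] = 13.4372
Node d (S = 81.77): V_d = e^(−0.0175)·[0.5212·0.0000 + 0.4788·0.0000] = 0.0000
Node 0 (S = 95): V_0 = e^(−0.0175)·[0.5212·13.4372 + 0.4788·0.0000] = 6.8819

$6.88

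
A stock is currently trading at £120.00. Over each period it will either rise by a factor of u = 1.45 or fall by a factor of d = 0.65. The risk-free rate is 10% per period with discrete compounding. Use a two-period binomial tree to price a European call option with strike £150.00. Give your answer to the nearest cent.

Risk-neutral probability p = (1 + 0.1 − 0.65)/(1.45 − 0.65) = 0.4500/0.8000 = 0.5625
Terminal stock prices: S_uu = 252.3, S_ud = 113.1, S_dd = 50.7
Terminal payoffs (S − K): max(102.3, 0) = 102.3, max(-36.9, 0) = 0, max(-99.3, 0) = 0
Node u (S = 174): V_u = 1/1.1·[0.5625·102.3000 + 0.4375·0.0000] = 52.3125
Node d (S = 78): V_d = 1/1.1·[0.5625·0.0000 + 0.4375·0.0000] = 0.0000
Node 0 (S = 120): V_0 = 1/1.1·[0.5625·52.3125 + 0.4375·0.0000] = 26.7507

£26.75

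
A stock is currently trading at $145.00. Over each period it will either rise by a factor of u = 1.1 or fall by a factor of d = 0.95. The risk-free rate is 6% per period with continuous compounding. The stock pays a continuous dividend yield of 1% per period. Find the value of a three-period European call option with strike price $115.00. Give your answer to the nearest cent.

Per-period risk-free factor R = e^0.06 = 1.0618; dividend-adjusted growth = e^(0.06−0.01) = 1.0513.
Risk-neutral probability p = (1.0513 − 0.95)/(1.1 − 0.95) = 0.1013/0.1500 = 0.6751
Terminal stock prices: S_uuu = 193, S_uud = 166.7, S_udd = 143.9, S_ddd = 124.3
Terminal payoffs (S − K): max(78, 0) = 78, max(51.68, 0) = 51.68, max(28.95, 0) = 28.95, max(9.319, 0) = 9.319
Node uu (S = 175.5): V_uu = e^(−0.06)·[0.6751·77.9950 + 0.3249·51.6775] = 65.4013
Node ud (S = 151.5): V_ud = e^(−0.06)·[0.6751·51.6775 + 0.3249·28.9487] = 41.7144
Node dd (S = 130.9): V_dd = e^(−0.06)·[0.6751·28.9487 + 0.3249·9.3194] = 21.2575
Node u (S = 159.5): V_u = e^(−0.06)·[0.6751·65.4013 + 0.3249·41.7144] = 54.3458
Node d (S = 137.8): V_d = e^(−0.06)·[0.6751·41.7144 + 0.3249·21.2575] = 33.0265
Node 0 (S = 145): V_0 = e^(−0.06)·[0.6751·54.3458 + 0.3249·33.0265] = 44.6585

$44.66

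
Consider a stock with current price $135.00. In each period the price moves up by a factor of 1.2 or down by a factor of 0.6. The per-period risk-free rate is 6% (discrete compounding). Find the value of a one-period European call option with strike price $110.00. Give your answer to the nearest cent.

$37.61

Risk-neutral probability p = (1 + 0.06 − 0.6)/(1.2 − 0.6) = 0.4600/0.6000 = 0.7667
Terminal stock prices: S_u = 162, S_d = 81
Terminal payoffs (S − K): max(52, 0) = 52, max(-29, 0) = 0
Node 0 (S = 135): V_0 = 1/1.06·[0.7667·52.0000 + 0.2333·0.0000] = 37.6101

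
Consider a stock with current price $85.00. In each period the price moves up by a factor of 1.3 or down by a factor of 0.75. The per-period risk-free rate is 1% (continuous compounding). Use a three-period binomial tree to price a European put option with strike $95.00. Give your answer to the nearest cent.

$20.97

Risk-neutral probability p = (e^0.01 − 0.75)/(1.3 − 0.75) = 0.2601/0.5500 = 0.4728
Terminal stock prices: S_uuu = 186.7, S_uud = 107.7, S_udd = 62.16, S_ddd = 35.86
Terminal payoffs (K − S): max(-91.75, 0) = 0, max(-12.74, 0) = 0, max(32.84, 0) = 32.84, max(59.14, 0) = 59.14
Node uu (S = 143.7): V_uu = e^(−0.01)·[0.4728·0.0000 + 0.5272·0.0000] = 0.0000
Node ud (S = 82.88): V_ud = e^(−0.01)·[0.4728·0.0000 + 0.5272·32.8438] = 17.1423
Node dd (S = 47.81): V_dd = e^(−0.01)·[0.4728·32.8438 + 0.5272·59.1406] = 46.2422
Node u (S = 110.5): V_u = e^(−0.01)·[0.4728·0.0000 + 0.5272·17.1423] = 8.9472
Node d (S = 63.75): V_d = e^(−0.01)·[0.4728·17.1423 + 0.5272·46.2422] = 32.1600
Node 0 (S = 85): V_0 = e^(−0.01)·[0.4728·8.9472 + 0.5272·32.1600] = 20.9738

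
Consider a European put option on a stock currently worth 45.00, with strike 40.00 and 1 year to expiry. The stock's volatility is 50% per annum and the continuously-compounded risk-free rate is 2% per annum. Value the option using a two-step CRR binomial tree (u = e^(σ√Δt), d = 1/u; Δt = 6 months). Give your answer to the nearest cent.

5.74

CRR parameters: u = e^(σ√Δt) = e^(0.5·√0.5) = 1.4241, d = 1/u = 0.7022
Per-period rate: rΔt = 0.02·0.5 = 0.01, so R = e^0.01 = 1.0101
Risk-neutral probability p = (e^0.01 − 0.7022)/(1.4241 − 0.7022) = 0.3079/0.7219 = 0.4264
Terminal stock prices: S_uu = 91.27, S_ud = 45, S_dd = 22.19
Terminal payoffs (K − S): max(-51.27, 0) = 0, max(-5, 0) = 0, max(17.81, 0) = 17.81
Node u (S = 64.09): V_u = e^(−0.01)·[0.4264·0.0000 + 0.5736·0.0000] = 0.0000
Node d (S = 31.6): V_d = e^(−0.01)·[0.4264·0.0000 + 0.5736·17.8119] = 10.1145
Node 0 (S = 45): V_0 = e^(−0.01)·[0.4264·0.0000 + 0.5736·10.1145] = 5.7435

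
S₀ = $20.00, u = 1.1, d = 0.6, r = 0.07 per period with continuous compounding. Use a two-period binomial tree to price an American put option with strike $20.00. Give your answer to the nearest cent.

Risk-neutral probability p = (e^0.07 − 0.6)/(1.1 − 0.6) = 0.4725/0.5000 = 0.9450
Terminal stock prices: S_uu = 24.2, S_ud = 13.2, S_dd = 7.2
Terminal payoffs (K − S): max(-4.2, 0) = 0, max(6.8, 0) = 6.8, max(12.8, 0) = 12.8
Node u (S = 22): continuation = e^(−0.07)·[0.9450·0.0000 + 0.0550·6.8000] = 0.3486; exercise value = 0.0000 ≤ continuation, so V_u = 0.3486
Node d (S = 12): continuation = e^(−0.07)·[0.9450·6.8000 + 0.0550·12.8000] = 6.6479; exercise value = 8.0000 > continuation, so V_d = 8.0000 (exercise)
Node 0 (S = 20): continuation = e^(−0.07)·[0.9450·0.3486 + 0.0550·8.0000] = 0.7173; exercise value = 0.0000 ≤ continuation, so V_0 = 0.7173

$0.72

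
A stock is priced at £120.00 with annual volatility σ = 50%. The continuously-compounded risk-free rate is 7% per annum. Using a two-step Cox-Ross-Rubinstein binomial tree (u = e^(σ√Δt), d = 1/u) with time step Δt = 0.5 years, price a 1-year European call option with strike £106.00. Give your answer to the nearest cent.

CRR parameters: u = e^(σ√Δt) = e^(0.5·√0.5) = 1.4241, d = 1/u = 0.7022
Per-period rate: rΔt = 0.07·0.5 = 0.035, so R = e^0.035 = 1.0356
Risk-neutral probability p = (e^0.035 − 0.7022)/(1.4241 − 0.7022) = 0.3334/0.7219 = 0.4619
Terminal stock prices: S_uu = 243.4, S_ud = 120, S_dd = 59.17
Terminal payoffs (S − K): max(137.4, 0) = 137.4, max(14, 0) = 14, max(-46.83, 0) = 0
Node u (S = 170.9): V_u = e^(−0.035)·[0.4619·137.3738 + 0.5381·14.0000] = 68.5401
Node d (S = 84.26): V_d = e^(−0.035)·[0.4619·14.0000 + 0.5381·0.0000] = 6.2437
Node 0 (S = 120): V_0 = e^(−0.035)·[0.4619·68.5401 + 0.5381·6.2437] = 33.8116

£33.81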